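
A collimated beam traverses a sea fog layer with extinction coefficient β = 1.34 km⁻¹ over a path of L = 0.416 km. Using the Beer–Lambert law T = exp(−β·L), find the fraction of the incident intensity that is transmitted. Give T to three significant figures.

0.573

τ = β·L = 1.34 × 0.416 = 0.5574.
T = exp(−0.5574) = 0.5727.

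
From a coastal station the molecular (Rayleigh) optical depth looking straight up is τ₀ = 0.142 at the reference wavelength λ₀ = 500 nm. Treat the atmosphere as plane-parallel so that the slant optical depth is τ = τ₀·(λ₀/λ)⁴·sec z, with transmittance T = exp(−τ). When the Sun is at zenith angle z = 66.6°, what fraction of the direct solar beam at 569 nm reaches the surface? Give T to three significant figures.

0.808

sec 66.6° = 2.5180.
τ = 0.142 × (500/569)⁴ × 2.5180 = 0.142 × 0.5963 × 2.5180 = 0.2132.
T = exp(−0.2132) = 0.8080.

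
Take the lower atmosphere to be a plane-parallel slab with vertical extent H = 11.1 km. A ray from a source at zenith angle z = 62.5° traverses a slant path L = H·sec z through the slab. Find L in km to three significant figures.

sec z = 1/cos 62.5° = 2.1657.
L = 11.1 × 2.1657 = 24.039 km.

24.0 km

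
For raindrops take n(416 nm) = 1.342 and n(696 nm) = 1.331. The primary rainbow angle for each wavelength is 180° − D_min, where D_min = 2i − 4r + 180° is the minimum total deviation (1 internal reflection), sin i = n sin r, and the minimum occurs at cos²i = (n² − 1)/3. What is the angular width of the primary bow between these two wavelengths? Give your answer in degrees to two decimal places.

At 416 nm (n = 1.342): cos²i = 0.26699 → i = 58.888°, r = 39.641°, D_min = 139.213°, rainbow angle = 40.787°.
At 696 nm (n = 1.331): cos²i = 0.25719 → i = 59.527°, r = 40.356°, D_min = 137.630°, rainbow angle = 42.370°.
Angular width = |40.787° − 42.370°| = 1.583°.

1.58°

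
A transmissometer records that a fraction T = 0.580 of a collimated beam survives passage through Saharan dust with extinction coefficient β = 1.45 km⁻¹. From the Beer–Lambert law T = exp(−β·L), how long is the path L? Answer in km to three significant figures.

0.376 km

Beer–Lambert: T = exp(−βL) ⇒ L = −ln(T)/β = −ln(0.580)/1.45 = 0.5447/1.45 = 0.3757 km.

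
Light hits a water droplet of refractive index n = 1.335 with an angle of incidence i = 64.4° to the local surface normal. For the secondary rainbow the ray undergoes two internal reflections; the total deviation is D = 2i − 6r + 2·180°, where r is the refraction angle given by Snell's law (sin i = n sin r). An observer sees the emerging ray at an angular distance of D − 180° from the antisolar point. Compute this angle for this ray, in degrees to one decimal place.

53.8°

sin r = sin 64.4° / 1.335 = 0.9018/1.335 = 0.6755; r = 42.50°.
D = 2·64.4° − 6·42.50° + 2·180° = 128.80° − 254.97° + 360° = 233.83°.
Angle from antisolar point = D − 180° = 53.83°.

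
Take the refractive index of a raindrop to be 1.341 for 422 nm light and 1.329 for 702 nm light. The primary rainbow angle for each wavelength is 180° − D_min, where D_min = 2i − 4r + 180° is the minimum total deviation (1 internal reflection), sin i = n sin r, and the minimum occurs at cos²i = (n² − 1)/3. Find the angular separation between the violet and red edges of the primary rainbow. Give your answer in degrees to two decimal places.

1.73°

At 422 nm (n = 1.341): cos²i = 0.26609 → i = 58.946°, r = 39.705°, D_min = 139.071°, rainbow angle = 40.929°.
At 702 nm (n = 1.329): cos²i = 0.25541 → i = 59.643°, r = 40.487°, D_min = 137.337°, rainbow angle = 42.663°.
Angular width = |40.929° − 42.663°| = 1.735°.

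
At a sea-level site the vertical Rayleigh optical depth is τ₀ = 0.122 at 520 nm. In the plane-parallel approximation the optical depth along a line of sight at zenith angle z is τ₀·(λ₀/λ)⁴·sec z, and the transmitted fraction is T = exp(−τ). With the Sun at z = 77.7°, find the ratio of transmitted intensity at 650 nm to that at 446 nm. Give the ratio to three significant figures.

2.28

Airmass: sec 77.7° = 4.6942.
τ(650 nm) = 0.122 × (520/650)⁴ × 4.6942 = 0.122 × 0.4096 × 4.6942 = 0.2346.
τ(446 nm) = 0.122 × (520/446)⁴ × 4.6942 = 0.122 × 1.8479 × 4.6942 = 1.0583.
T(650)/T(446) = exp(τ_B − τ_A) = exp(0.8237) = 2.2789.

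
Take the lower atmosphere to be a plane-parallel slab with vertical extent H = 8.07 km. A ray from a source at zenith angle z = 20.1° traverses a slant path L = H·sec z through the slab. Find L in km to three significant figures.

8.59 km

sec z = 1/cos 20.1° = 1.0649.
L = 8.07 × 1.0649 = 8.593 km.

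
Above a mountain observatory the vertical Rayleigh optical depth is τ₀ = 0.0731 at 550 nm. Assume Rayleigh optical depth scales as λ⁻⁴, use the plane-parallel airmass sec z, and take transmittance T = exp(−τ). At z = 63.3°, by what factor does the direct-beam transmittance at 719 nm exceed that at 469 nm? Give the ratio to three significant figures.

Airmass: sec 63.3° = 2.2256.
τ(719 nm) = 0.0731 × (550/719)⁴ × 2.2256 = 0.0731 × 0.3424 × 2.2256 = 0.0557.
τ(469 nm) = 0.0731 × (550/469)⁴ × 2.2256 = 0.0731 × 1.8913 × 2.2256 = 0.3077.
T(719)/T(469) = exp(τ_B − τ_A) = exp(0.2520) = 1.2866.

1.29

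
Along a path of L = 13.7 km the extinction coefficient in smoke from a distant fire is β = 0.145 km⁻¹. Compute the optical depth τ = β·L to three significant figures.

τ = β·L = 0.145 × 13.7 = 1.9865.

1.99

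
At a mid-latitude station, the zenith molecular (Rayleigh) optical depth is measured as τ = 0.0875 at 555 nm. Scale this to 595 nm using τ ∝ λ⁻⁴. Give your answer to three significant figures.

0.0662

τ(595 nm) = τ(555 nm) × (555/595)⁴ = 0.0875 × (0.9328)⁴ = 0.0875 × 0.7570 = 0.0662.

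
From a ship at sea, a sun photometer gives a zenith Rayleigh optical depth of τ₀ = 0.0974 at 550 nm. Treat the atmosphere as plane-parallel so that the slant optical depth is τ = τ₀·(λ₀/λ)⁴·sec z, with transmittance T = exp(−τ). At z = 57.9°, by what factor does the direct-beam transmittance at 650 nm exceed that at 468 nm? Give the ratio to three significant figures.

1.29

Airmass: sec 57.9° = 1.8818.
τ(650 nm) = 0.0974 × (550/650)⁴ × 1.8818 = 0.0974 × 0.5126 × 1.8818 = 0.0940.
τ(468 nm) = 0.0974 × (550/468)⁴ × 1.8818 = 0.0974 × 1.9075 × 1.8818 = 0.3496.
T(650)/T(468) = exp(τ_B − τ_A) = exp(0.2557) = 1.2913.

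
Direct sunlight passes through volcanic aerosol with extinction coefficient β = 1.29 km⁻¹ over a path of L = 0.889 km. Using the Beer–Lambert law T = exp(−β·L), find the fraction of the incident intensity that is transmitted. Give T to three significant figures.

τ = β·L = 1.29 × 0.889 = 1.1468.
T = exp(−1.1468) = 0.3176.

0.318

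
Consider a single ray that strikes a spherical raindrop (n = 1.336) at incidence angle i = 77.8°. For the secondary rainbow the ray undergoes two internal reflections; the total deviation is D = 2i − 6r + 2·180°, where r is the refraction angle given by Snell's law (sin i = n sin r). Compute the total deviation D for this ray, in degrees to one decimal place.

sin r = sin 77.8° / 1.336 = 0.9774/1.336 = 0.7316; r = 47.02°.
D = 2·77.8° − 6·47.02° + 2·180° = 155.60° − 282.12° + 360° = 233.48°.

233.5°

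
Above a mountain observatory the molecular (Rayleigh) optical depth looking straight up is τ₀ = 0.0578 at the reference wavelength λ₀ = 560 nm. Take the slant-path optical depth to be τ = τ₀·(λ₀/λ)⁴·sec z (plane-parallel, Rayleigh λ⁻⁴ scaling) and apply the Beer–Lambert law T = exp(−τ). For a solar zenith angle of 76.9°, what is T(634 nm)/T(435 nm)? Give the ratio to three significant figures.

Airmass: sec 76.9° = 4.4121.
τ(634 nm) = 0.0578 × (560/634)⁴ × 4.4121 = 0.0578 × 0.6087 × 4.4121 = 0.1552.
τ(435 nm) = 0.0578 × (560/435)⁴ × 4.4121 = 0.0578 × 2.7466 × 4.4121 = 0.7004.
T(634)/T(435) = exp(τ_B − τ_A) = exp(0.5452) = 1.7250.

1.72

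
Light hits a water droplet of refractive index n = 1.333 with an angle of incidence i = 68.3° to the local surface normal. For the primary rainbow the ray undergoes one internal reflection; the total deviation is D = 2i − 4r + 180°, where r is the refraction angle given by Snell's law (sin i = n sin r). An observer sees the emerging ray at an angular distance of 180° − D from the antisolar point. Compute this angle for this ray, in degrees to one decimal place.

40.2°

sin r = sin 68.3° / 1.333 = 0.9291/1.333 = 0.6970; r = 44.19°.
D = 2·68.3° − 4·44.19° + 180° = 136.60° − 176.75° + 180° = 139.85°.
Angle from antisolar point = 180° − D = 40.15°.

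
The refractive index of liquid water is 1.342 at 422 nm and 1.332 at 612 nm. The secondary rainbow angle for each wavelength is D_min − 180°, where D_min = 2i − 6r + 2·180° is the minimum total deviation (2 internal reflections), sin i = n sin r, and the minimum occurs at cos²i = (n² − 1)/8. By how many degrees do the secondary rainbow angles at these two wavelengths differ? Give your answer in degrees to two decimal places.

At 422 nm (n = 1.342): cos²i = 0.10012 → i = 71.554°, r = 44.981°, D_min = 233.222°, rainbow angle = 53.222°.
At 612 nm (n = 1.332): cos²i = 0.09678 → i = 71.875°, r = 45.520°, D_min = 230.628°, rainbow angle = 50.628°.
Angular width = |53.222° − 50.628°| = 2.594°.

2.59°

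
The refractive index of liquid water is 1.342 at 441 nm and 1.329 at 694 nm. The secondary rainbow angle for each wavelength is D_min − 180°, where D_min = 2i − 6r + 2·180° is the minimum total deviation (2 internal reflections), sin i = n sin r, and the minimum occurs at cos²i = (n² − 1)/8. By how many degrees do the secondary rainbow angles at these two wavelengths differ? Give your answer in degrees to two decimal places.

3.39°

At 441 nm (n = 1.342): cos²i = 0.10012 → i = 71.554°, r = 44.981°, D_min = 233.222°, rainbow angle = 53.222°.
At 694 nm (n = 1.329): cos²i = 0.09578 → i = 71.972°, r = 45.685°, D_min = 229.837°, rainbow angle = 49.837°.
Angular width = |53.222° − 49.837°| = 3.385°.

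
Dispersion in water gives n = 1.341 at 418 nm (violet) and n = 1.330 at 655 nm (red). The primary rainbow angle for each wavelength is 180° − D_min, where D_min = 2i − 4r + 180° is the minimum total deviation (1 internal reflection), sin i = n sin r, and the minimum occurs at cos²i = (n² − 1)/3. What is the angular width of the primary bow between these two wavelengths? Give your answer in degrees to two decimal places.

At 418 nm (n = 1.341): cos²i = 0.26609 → i = 58.946°, r = 39.705°, D_min = 139.071°, rainbow angle = 40.929°.
At 655 nm (n = 1.330): cos²i = 0.25630 → i = 59.585°, r = 40.422°, D_min = 137.484°, rainbow angle = 42.516°.
Angular width = |40.929° − 42.516°| = 1.588°.

1.59°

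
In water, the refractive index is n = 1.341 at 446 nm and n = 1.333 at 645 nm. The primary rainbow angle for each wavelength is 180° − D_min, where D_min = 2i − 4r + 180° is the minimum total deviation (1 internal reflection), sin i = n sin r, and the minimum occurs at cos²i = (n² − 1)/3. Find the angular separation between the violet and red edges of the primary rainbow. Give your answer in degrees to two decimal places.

At 446 nm (n = 1.341): cos²i = 0.26609 → i = 58.946°, r = 39.705°, D_min = 139.071°, rainbow angle = 40.929°.
At 645 nm (n = 1.333): cos²i = 0.25896 → i = 59.410°, r = 40.225°, D_min = 137.922°, rainbow angle = 42.078°.
Angular width = |40.929° − 42.078°| = 1.149°.

1.15°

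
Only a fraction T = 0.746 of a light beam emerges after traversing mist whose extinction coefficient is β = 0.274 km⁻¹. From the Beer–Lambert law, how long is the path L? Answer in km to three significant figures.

1.07 km

Beer–Lambert: T = exp(−βL) ⇒ L = −ln(T)/β = −ln(0.746)/0.274 = 0.2930/0.274 = 1.069 km.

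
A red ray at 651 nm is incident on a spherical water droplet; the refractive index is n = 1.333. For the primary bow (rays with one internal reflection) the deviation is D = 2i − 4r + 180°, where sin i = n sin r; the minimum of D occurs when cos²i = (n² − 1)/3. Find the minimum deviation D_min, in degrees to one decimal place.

cos²i = (1.77689 − 1)/3 = 0.25896; i = arccos(0.50888) = 59.410°.
sin r = sin 59.410°/1.333 = 0.64579; r = 40.225°.
D_min = 2·59.410° − 4·40.225° + 180° = 137.922°.

137.9°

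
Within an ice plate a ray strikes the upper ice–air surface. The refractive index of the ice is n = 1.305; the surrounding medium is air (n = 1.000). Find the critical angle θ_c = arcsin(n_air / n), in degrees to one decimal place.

50.0°

sin θ_c = n_air / n = 1.000 / 1.305 = 0.7663.
θ_c = arcsin(0.7663) = 50.02°.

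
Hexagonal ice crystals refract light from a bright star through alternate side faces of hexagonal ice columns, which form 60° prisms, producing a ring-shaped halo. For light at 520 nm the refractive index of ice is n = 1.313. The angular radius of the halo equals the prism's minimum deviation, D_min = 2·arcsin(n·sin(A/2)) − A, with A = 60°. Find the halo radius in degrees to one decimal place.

n·sin(A/2) = 1.313 × sin 30° = 1.313 × 0.5000 = 0.6565.
D_min = 2·arcsin(0.6565) − 60° = 2 × 41.033° − 60° = 22.067°.

22.1°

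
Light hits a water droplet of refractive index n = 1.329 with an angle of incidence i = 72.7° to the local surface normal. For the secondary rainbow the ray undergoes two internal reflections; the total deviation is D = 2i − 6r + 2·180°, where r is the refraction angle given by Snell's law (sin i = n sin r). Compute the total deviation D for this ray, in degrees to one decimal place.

229.9°

sin r = sin 72.7° / 1.329 = 0.9548/1.329 = 0.7184; r = 45.92°.
D = 2·72.7° − 6·45.92° + 2·180° = 145.40° − 275.54° + 360° = 229.86°.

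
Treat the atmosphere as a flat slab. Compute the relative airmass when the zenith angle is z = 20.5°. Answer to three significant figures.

1.07

X = sec z = 1/cos 20.5° = 1/0.9367 = 1.0676.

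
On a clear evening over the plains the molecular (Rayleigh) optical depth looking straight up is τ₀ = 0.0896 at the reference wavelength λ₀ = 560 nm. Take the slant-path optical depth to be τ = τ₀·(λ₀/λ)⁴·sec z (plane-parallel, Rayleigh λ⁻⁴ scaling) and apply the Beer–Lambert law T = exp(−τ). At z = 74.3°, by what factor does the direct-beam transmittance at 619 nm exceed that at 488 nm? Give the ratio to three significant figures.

1.42

Airmass: sec 74.3° = 3.6955.
τ(619 nm) = 0.0896 × (560/619)⁴ × 3.6955 = 0.0896 × 0.6699 × 3.6955 = 0.2218.
τ(488 nm) = 0.0896 × (560/488)⁴ × 3.6955 = 0.0896 × 1.7341 × 3.6955 = 0.5742.
T(619)/T(488) = exp(τ_B − τ_A) = exp(0.3524) = 1.4225.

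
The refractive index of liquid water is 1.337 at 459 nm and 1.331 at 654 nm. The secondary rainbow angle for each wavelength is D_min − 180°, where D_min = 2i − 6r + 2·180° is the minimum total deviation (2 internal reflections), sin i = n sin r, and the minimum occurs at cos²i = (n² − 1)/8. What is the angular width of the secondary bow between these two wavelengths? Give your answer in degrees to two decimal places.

At 459 nm (n = 1.337): cos²i = 0.09845 → i = 71.714°, r = 45.249°, D_min = 231.934°, rainbow angle = 51.934°.
At 654 nm (n = 1.331): cos²i = 0.09645 → i = 71.907°, r = 45.575°, D_min = 230.365°, rainbow angle = 50.365°.
Angular width = |51.934° − 50.365°| = 1.569°.

1.57°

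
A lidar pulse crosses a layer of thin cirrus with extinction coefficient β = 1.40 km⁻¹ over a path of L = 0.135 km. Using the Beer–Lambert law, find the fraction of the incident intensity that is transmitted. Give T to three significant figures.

0.828

τ = β·L = 1.40 × 0.135 = 0.1890.
T = exp(−0.1890) = 0.8278.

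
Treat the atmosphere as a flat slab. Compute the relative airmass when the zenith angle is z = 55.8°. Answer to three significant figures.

1.78

X = sec z = 1/cos 55.8° = 1/0.5621 = 1.7791.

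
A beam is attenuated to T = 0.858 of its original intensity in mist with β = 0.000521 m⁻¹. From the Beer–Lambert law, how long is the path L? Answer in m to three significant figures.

Beer–Lambert: T = exp(−βL) ⇒ L = −ln(T)/β = −ln(0.858)/0.000521 = 0.1532/0.000521 = 294 m.

294 m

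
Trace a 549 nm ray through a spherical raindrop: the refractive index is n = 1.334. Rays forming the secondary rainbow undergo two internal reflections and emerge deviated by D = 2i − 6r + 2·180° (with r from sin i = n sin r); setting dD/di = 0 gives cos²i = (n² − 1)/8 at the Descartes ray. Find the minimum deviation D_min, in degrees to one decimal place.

231.2°

cos²i = (1.77956 − 1)/8 = 0.09744; i = arccos(0.31216) = 71.810°.
sin r = sin 71.810°/1.334 = 0.71217; r = 45.411°.
D_min = 2·71.810° − 6·45.411° + 360° = 231.153°.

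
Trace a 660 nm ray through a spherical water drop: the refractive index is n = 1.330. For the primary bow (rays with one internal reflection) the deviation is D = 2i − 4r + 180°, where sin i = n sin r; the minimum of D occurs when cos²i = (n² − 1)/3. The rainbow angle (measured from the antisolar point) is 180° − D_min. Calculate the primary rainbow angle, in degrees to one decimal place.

cos²i = (1.76890 − 1)/3 = 0.25630; i = arccos(0.50626) = 59.585°.
sin r = sin 59.585°/1.330 = 0.64841; r = 40.422°.
D_min = 2·59.585° − 4·40.422° + 180° = 137.484°.
Rainbow angle = 180° − D_min = 42.516°.

42.5°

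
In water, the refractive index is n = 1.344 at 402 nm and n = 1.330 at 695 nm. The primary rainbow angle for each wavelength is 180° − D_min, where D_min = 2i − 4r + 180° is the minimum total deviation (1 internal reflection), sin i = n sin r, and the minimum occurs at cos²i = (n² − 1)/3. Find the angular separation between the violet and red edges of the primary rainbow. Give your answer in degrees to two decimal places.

2.01°

At 402 nm (n = 1.344): cos²i = 0.26878 → i = 58.772°, r = 39.512°, D_min = 139.495°, rainbow angle = 40.505°.
At 695 nm (n = 1.330): cos²i = 0.25630 → i = 59.585°, r = 40.422°, D_min = 137.484°, rainbow angle = 42.516°.
Angular width = |40.505° − 42.516°| = 2.011°.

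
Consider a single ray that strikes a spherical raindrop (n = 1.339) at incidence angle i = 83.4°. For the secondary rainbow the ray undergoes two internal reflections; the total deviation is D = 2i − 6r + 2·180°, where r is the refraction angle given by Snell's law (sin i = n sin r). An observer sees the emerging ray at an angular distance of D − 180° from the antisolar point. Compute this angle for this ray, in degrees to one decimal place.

59.5°

sin r = sin 83.4° / 1.339 = 0.9934/1.339 = 0.7419; r = 47.89°.
D = 2·83.4° − 6·47.89° + 2·180° = 166.80° − 287.35° + 360° = 239.45°.
Angle from antisolar point = D − 180° = 59.45°.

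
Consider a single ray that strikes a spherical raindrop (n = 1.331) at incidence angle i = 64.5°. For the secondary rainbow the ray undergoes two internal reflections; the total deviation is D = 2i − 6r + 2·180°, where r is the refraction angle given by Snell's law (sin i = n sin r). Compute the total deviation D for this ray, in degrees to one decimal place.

232.8°

sin r = sin 64.5° / 1.331 = 0.9026/1.331 = 0.6781; r = 42.70°.
D = 2·64.5° − 6·42.70° + 2·180° = 129.00° − 256.18° + 360° = 232.82°.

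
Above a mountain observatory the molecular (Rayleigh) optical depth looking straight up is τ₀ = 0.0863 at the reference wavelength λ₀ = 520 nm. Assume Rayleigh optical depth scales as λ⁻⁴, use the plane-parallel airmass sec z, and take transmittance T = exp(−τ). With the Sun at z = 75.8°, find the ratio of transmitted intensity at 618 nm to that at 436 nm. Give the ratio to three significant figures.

1.71

Airmass: sec 75.8° = 4.0765.
τ(618 nm) = 0.0863 × (520/618)⁴ × 4.0765 = 0.0863 × 0.5013 × 4.0765 = 0.1763.
τ(436 nm) = 0.0863 × (520/436)⁴ × 4.0765 = 0.0863 × 2.0233 × 4.0765 = 0.7118.
T(618)/T(436) = exp(τ_B − τ_A) = exp(0.5355) = 1.7083.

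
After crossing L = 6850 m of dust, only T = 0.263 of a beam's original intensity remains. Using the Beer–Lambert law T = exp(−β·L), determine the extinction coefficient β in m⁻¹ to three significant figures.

Beer–Lambert: T = exp(−βL) ⇒ β = −ln(T)/L = −ln(0.263)/6850 = 1.3356/6850 = 0.000195 m⁻¹.

0.000195 m⁻¹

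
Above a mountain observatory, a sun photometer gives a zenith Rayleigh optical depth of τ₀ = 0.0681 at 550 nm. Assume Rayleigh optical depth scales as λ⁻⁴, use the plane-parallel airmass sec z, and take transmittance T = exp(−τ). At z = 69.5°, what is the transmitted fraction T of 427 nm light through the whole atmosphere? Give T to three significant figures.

0.586

sec 69.5° = 2.8555.
τ = 0.0681 × (550/427)⁴ × 2.8555 = 0.0681 × 2.7526 × 2.8555 = 0.5353.
T = exp(−0.5353) = 0.5855.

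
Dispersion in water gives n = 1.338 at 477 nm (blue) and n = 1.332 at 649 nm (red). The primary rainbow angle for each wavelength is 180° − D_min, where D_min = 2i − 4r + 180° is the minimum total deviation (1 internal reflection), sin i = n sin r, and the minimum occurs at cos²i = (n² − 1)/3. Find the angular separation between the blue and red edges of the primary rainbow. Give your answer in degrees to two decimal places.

At 477 nm (n = 1.338): cos²i = 0.26341 → i = 59.120°, r = 39.899°, D_min = 138.643°, rainbow angle = 41.357°.
At 649 nm (n = 1.332): cos²i = 0.25807 → i = 59.469°, r = 40.290°, D_min = 137.776°, rainbow angle = 42.224°.
Angular width = |41.357° − 42.224°| = 0.867°.

0.87°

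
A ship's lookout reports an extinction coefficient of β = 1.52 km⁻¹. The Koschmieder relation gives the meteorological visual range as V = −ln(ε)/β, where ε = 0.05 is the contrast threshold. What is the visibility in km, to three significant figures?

V = −ln(0.05) / 1.52 = 2.996 / 1.52 = 1.9709 km.

1.97 km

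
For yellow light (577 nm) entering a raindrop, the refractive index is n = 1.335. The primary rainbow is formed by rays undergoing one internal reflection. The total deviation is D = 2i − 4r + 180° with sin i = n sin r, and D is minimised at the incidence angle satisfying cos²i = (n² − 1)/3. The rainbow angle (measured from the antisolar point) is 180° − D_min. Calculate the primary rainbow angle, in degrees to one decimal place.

41.8°

cos²i = (1.78222 − 1)/3 = 0.26074; i = arccos(0.51063) = 59.294°.
sin r = sin 59.294°/1.335 = 0.64405; r = 40.094°.
D_min = 2·59.294° − 4·40.094° + 180° = 138.212°.
Rainbow angle = 180° − D_min = 41.788°.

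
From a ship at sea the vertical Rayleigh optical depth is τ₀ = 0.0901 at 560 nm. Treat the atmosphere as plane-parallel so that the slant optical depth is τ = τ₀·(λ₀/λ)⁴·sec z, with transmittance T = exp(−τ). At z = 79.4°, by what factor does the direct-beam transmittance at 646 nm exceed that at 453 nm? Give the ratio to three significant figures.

2.38

Airmass: sec 79.4° = 5.4362.
τ(646 nm) = 0.0901 × (560/646)⁴ × 5.4362 = 0.0901 × 0.5647 × 5.4362 = 0.2766.
τ(453 nm) = 0.0901 × (560/453)⁴ × 5.4362 = 0.0901 × 2.3354 × 5.4362 = 1.1439.
T(646)/T(453) = exp(τ_B − τ_A) = exp(0.8673) = 2.3804.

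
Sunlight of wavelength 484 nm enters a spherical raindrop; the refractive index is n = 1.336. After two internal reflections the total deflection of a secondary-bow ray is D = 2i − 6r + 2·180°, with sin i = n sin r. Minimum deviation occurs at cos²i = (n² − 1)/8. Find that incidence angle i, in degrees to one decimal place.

71.7°

cos²i = (1.336² − 1)/8 = (1.78490 − 1)/8 = 0.09811.
cos i = 0.31323, so i = 71.746°.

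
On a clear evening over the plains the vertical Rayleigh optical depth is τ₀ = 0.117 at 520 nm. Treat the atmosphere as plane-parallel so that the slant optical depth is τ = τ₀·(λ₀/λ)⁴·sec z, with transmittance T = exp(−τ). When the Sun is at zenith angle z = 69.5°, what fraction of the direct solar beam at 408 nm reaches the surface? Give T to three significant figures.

0.414

sec 69.5° = 2.8555.
τ = 0.117 × (520/408)⁴ × 2.8555 = 0.117 × 2.6386 × 2.8555 = 0.8815.
T = exp(−0.8815) = 0.4142.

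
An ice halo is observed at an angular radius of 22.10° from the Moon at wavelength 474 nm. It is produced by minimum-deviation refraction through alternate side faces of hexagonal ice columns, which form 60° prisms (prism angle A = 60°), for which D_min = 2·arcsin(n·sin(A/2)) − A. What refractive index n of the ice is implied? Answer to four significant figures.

1.313

Rearranging: n = sin((D_min + A)/2) / sin(A/2).
(D_min + A)/2 = (22.10° + 60°)/2 = 41.050°.
n = sin 41.050° / sin 30° = 0.6567 / 0.5000 = 1.3134.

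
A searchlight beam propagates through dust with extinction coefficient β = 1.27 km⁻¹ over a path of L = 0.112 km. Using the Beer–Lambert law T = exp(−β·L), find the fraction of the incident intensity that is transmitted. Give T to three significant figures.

τ = β·L = 1.27 × 0.112 = 0.1422.
T = exp(−0.1422) = 0.8674.

0.867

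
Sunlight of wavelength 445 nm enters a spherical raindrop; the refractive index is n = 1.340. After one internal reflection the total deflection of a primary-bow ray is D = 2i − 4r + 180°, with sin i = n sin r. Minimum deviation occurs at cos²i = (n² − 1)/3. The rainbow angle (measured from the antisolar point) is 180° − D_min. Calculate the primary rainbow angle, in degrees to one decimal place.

cos²i = (1.79560 − 1)/3 = 0.26520; i = arccos(0.51498) = 59.004°.
sin r = sin 59.004°/1.340 = 0.63971; r = 39.770°.
D_min = 2·59.004° − 4·39.770° + 180° = 138.929°.
Rainbow angle = 180° − D_min = 41.071°.

41.1°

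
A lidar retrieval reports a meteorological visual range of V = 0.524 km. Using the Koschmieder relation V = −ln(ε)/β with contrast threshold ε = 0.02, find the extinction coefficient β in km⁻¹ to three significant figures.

β = −ln(0.02) / V = 3.912 / 0.524 = 7.4657 km⁻¹.

7.47 km⁻¹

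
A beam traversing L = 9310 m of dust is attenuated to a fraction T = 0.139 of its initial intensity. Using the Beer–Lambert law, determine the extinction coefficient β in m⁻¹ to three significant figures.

Beer–Lambert: T = exp(−βL) ⇒ β = −ln(T)/L = −ln(0.139)/9310 = 1.9733/9310 = 0.000212 m⁻¹.

0.000212 m⁻¹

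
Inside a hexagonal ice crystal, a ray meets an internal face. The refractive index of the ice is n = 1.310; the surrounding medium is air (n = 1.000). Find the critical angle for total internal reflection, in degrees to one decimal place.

sin θ_c = n_air / n = 1.000 / 1.310 = 0.7634.
θ_c = arcsin(0.7634) = 49.76°.

49.8°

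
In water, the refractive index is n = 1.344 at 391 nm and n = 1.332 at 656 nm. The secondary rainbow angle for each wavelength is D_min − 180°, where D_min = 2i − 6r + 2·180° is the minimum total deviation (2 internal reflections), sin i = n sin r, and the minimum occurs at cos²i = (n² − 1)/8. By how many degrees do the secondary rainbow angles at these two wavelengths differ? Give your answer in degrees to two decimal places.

3.10°

At 391 nm (n = 1.344): cos²i = 0.10079 → i = 71.490°, r = 44.874°, D_min = 233.733°, rainbow angle = 53.733°.
At 656 nm (n = 1.332): cos²i = 0.09678 → i = 71.875°, r = 45.520°, D_min = 230.628°, rainbow angle = 50.628°.
Angular width = |53.733° − 50.628°| = 3.104°.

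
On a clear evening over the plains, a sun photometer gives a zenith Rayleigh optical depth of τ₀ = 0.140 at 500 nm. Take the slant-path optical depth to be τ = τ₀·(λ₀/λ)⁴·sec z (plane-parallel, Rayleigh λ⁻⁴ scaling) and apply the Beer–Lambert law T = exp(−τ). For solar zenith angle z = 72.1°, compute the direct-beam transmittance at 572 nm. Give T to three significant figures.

sec 72.1° = 3.2535.
τ = 0.140 × (500/572)⁴ × 3.2535 = 0.140 × 0.5838 × 3.2535 = 0.2659.
T = exp(−0.2659) = 0.7665.

0.766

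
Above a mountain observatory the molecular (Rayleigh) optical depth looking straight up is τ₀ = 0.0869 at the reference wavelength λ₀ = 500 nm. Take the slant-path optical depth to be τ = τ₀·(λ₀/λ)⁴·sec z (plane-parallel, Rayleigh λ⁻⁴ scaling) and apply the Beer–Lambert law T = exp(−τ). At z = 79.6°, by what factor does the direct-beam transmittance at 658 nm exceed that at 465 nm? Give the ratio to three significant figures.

Airmass: sec 79.6° = 5.5396.
τ(658 nm) = 0.0869 × (500/658)⁴ × 5.5396 = 0.0869 × 0.3334 × 5.5396 = 0.1605.
τ(465 nm) = 0.0869 × (500/465)⁴ × 5.5396 = 0.0869 × 1.3368 × 5.5396 = 0.6435.
T(658)/T(465) = exp(τ_B − τ_A) = exp(0.4830) = 1.6210.

1.62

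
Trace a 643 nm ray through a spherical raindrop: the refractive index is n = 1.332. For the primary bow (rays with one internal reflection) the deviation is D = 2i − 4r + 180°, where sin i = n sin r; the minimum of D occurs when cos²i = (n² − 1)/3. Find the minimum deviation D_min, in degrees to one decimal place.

cos²i = (1.77422 − 1)/3 = 0.25807; i = arccos(0.50801) = 59.469°.
sin r = sin 59.469°/1.332 = 0.64666; r = 40.290°.
D_min = 2·59.469° − 4·40.290° + 180° = 137.776°.

137.8°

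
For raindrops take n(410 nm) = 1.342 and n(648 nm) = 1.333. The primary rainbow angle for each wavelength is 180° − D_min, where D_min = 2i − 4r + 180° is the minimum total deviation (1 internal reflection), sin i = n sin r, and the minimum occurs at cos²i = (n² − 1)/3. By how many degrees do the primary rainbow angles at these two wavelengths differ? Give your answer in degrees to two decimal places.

1.29°

At 410 nm (n = 1.342): cos²i = 0.26699 → i = 58.888°, r = 39.641°, D_min = 139.213°, rainbow angle = 40.787°.
At 648 nm (n = 1.333): cos²i = 0.25896 → i = 59.410°, r = 40.225°, D_min = 137.922°, rainbow angle = 42.078°.
Angular width = |40.787° − 42.078°| = 1.291°.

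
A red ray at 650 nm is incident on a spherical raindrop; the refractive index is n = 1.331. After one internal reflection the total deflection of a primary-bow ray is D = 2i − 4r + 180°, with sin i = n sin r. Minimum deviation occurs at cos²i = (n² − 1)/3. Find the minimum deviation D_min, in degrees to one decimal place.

cos²i = (1.77156 − 1)/3 = 0.25719; i = arccos(0.50714) = 59.527°.
sin r = sin 59.527°/1.331 = 0.64753; r = 40.356°.
D_min = 2·59.527° − 4·40.356° + 180° = 137.630°.

137.6°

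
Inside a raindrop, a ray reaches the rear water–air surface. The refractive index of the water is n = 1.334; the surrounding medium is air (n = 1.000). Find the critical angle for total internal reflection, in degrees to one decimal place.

48.6°

sin θ_c = n_air / n = 1.000 / 1.334 = 0.7496.
θ_c = arcsin(0.7496) = 48.56°.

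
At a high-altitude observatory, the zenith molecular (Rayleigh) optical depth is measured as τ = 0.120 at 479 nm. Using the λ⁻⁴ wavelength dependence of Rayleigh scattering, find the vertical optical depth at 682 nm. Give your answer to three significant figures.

τ(682 nm) = τ(479 nm) × (479/682)⁴ = 0.120 × (0.7023)⁴ = 0.120 × 0.2433 = 0.0292.

0.0292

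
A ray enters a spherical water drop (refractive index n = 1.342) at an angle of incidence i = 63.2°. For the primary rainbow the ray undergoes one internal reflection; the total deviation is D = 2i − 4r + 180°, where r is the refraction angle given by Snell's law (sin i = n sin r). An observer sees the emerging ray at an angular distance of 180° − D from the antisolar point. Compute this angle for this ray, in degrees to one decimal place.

sin r = sin 63.2° / 1.342 = 0.8926/1.342 = 0.6651; r = 41.69°.
D = 2·63.2° − 4·41.69° + 180° = 126.40° − 166.76° + 180° = 139.64°.
Angle from antisolar point = 180° − D = 40.36°.

40.4°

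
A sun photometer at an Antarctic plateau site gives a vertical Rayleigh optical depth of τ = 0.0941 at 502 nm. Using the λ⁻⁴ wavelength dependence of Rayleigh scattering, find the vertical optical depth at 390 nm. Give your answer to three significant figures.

τ(390 nm) = τ(502 nm) × (502/390)⁴ = 0.0941 × (1.2872)⁴ = 0.0941 × 2.7451 = 0.2583.

0.258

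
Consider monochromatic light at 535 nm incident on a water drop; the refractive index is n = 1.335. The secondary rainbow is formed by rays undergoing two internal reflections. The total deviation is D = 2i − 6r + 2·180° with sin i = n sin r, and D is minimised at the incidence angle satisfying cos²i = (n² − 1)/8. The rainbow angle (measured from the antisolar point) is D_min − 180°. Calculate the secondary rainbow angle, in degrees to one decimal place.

cos²i = (1.78222 − 1)/8 = 0.09778; i = arccos(0.31269) = 71.778°.
sin r = sin 71.778°/1.335 = 0.71150; r = 45.357°.
D_min = 2·71.778° − 6·45.357° + 360° = 231.414°.
Rainbow angle = D_min − 180° = 51.414°.

51.4°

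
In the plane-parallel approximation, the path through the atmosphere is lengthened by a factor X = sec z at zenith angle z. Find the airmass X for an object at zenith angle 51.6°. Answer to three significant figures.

X = sec z = 1/cos 51.6° = 1/0.6211 = 1.6099.

1.61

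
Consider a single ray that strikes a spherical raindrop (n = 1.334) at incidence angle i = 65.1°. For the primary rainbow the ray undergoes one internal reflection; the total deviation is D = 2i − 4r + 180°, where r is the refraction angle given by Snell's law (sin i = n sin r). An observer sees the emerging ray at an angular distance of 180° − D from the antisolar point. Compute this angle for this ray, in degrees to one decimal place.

41.2°

sin r = sin 65.1° / 1.334 = 0.9070/1.334 = 0.6799; r = 42.84°.
D = 2·65.1° − 4·42.84° + 180° = 130.20° − 171.36° + 180° = 138.84°.
Angle from antisolar point = 180° − D = 41.16°.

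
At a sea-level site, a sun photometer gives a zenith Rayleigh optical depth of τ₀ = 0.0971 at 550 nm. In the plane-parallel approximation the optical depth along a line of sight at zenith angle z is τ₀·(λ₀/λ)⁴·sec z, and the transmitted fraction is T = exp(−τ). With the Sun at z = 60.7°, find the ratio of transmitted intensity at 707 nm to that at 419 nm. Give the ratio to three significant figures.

Airmass: sec 60.7° = 2.0434.
τ(707 nm) = 0.0971 × (550/707)⁴ × 2.0434 = 0.0971 × 0.3662 × 2.0434 = 0.0727.
τ(419 nm) = 0.0971 × (550/419)⁴ × 2.0434 = 0.0971 × 2.9689 × 2.0434 = 0.5891.
T(707)/T(419) = exp(τ_B − τ_A) = exp(0.5164) = 1.6760.

1.68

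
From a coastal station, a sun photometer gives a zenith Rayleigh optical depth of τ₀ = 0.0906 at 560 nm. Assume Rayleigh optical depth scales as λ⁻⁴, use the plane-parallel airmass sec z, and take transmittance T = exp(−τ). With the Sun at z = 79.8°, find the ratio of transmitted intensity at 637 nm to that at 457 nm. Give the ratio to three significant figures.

Airmass: sec 79.8° = 5.6470.
τ(637 nm) = 0.0906 × (560/637)⁴ × 5.6470 = 0.0906 × 0.5973 × 5.6470 = 0.3056.
τ(457 nm) = 0.0906 × (560/457)⁴ × 5.6470 = 0.0906 × 2.2547 × 5.6470 = 1.1535.
T(637)/T(457) = exp(τ_B − τ_A) = exp(0.8480) = 2.3349.

2.33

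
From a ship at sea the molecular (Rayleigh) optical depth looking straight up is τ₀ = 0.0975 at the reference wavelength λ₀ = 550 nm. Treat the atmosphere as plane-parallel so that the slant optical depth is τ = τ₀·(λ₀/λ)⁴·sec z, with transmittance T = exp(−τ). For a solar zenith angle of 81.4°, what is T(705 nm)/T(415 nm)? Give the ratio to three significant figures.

5.87

Airmass: sec 81.4° = 6.6874.
τ(705 nm) = 0.0975 × (550/705)⁴ × 6.6874 = 0.0975 × 0.3704 × 6.6874 = 0.2415.
τ(415 nm) = 0.0975 × (550/415)⁴ × 6.6874 = 0.0975 × 3.0850 × 6.6874 = 2.0115.
T(705)/T(415) = exp(τ_B − τ_A) = exp(1.7700) = 5.8707.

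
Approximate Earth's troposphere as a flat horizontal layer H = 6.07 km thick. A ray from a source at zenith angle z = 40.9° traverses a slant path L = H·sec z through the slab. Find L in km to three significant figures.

8.03 km

sec z = 1/cos 40.9° = 1.3230.
L = 6.07 × 1.3230 = 8.031 km.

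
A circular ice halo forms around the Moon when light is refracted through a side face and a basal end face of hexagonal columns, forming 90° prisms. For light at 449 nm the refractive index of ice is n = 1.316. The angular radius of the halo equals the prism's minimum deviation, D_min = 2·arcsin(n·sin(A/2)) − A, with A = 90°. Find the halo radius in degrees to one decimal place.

n·sin(A/2) = 1.316 × sin 45° = 1.316 × 0.7071 = 0.9306.
D_min = 2·arcsin(0.9306) − 90° = 2 × 68.521° − 90° = 47.042°.

47.0°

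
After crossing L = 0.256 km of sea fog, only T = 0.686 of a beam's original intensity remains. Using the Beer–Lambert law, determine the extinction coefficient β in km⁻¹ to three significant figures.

Beer–Lambert: T = exp(−βL) ⇒ β = −ln(T)/L = −ln(0.686)/0.256 = 0.3769/0.256 = 1.472 km⁻¹.

1.47 km⁻¹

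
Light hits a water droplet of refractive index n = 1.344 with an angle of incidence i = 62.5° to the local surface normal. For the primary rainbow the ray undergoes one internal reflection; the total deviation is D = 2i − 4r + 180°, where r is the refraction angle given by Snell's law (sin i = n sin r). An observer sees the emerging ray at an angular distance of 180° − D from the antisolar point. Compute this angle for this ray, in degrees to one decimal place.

40.2°

sin r = sin 62.5° / 1.344 = 0.8870/1.344 = 0.6600; r = 41.30°.
D = 2·62.5° − 4·41.30° + 180° = 125.00° − 165.19° + 180° = 139.81°.
Angle from antisolar point = 180° − D = 40.19°.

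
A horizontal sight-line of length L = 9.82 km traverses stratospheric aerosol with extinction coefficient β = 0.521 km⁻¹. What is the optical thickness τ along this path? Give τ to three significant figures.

5.12

τ = β·L = 0.521 × 9.82 = 5.1162.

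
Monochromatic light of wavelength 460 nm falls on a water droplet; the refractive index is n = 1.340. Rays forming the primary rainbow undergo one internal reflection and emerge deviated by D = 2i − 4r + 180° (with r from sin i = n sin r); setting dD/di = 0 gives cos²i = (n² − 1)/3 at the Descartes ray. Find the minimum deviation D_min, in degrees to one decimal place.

cos²i = (1.79560 − 1)/3 = 0.26520; i = arccos(0.51498) = 59.004°.
sin r = sin 59.004°/1.340 = 0.63971; r = 39.770°.
D_min = 2·59.004° − 4·39.770° + 180° = 138.929°.

138.9°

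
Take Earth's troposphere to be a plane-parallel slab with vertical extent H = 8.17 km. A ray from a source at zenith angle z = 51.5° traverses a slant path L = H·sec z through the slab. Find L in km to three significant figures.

sec z = 1/cos 51.5° = 1.6064.
L = 8.17 × 1.6064 = 13.124 km.

13.1 km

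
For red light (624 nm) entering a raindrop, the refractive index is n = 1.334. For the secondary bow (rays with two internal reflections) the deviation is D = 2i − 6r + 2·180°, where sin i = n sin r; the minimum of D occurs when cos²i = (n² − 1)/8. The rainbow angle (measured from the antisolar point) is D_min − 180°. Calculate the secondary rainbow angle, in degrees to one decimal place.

51.2°

cos²i = (1.77956 − 1)/8 = 0.09744; i = arccos(0.31216) = 71.810°.
sin r = sin 71.810°/1.334 = 0.71217; r = 45.411°.
D_min = 2·71.810° − 6·45.411° + 360° = 231.153°.
Rainbow angle = D_min − 180° = 51.153°.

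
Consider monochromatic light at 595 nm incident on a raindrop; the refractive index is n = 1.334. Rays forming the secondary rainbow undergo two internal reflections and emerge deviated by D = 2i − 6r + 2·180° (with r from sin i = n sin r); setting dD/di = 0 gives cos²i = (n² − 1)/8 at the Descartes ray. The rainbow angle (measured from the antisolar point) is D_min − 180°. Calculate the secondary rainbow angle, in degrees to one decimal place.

cos²i = (1.77956 − 1)/8 = 0.09744; i = arccos(0.31216) = 71.810°.
sin r = sin 71.810°/1.334 = 0.71217; r = 45.411°.
D_min = 2·71.810° − 6·45.411° + 360° = 231.153°.
Rainbow angle = D_min − 180° = 51.153°.

51.2°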